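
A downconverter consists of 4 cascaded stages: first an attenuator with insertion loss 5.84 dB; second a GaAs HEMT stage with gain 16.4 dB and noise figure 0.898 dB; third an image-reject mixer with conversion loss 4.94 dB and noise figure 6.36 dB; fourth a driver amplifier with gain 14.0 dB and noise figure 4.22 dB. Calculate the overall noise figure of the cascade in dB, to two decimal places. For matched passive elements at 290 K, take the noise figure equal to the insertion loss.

Convert to linear (a loss of L dB is a gain of −L dB): F_i = 10^(NF_i/10), G_i = 10^(G_i,dB/10)
  Stage 1: F_1 = 10^(5.84/10) = 3.837, G_1 = 10^(−5.84/10) = 0.2606
  Stage 2: F_2 = 10^(0.898/10) = 1.230, G_2 = 10^(16.4/10) = 43.65
  Stage 3: F_3 = 10^(6.36/10) = 4.325, G_3 = 10^(−4.94/10) = 0.3206
  Stage 4: F_4 = 10^(4.22/10) = 2.642, G_4 = 10^(14.0/10) = 25.12
Friis cascade:
  F = 3.837 + (1.230 − 1)/0.2606 + (4.325 − 1)/11.38 + (2.642 − 1)/3.648 = 5.461
NF = 10 log₁₀(5.461) = 7.37 dB

7.37 dB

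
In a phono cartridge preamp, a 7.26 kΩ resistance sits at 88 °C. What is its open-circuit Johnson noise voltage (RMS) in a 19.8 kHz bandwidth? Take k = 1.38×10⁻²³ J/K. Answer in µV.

1.69 µV

T = 88 °C + 273.15 = 361.15 K
V_n = √(4kTRB)
4kTRB = 4 × 1.38×10⁻²³ × 361.15 × 7.26×10³ × 1.98×10⁴ = 2.87×10⁻¹² V²
V_n = √(2.87×10⁻¹²) = 1.69×10⁻⁶ V = 1.69 µV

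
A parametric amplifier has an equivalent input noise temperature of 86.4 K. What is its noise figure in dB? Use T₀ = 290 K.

1.13 dB

F = 1 + T_e/T₀ = 1 + 86.4/290 = 1.29793
NF = 10 log₁₀(1.29793) = 1.13 dB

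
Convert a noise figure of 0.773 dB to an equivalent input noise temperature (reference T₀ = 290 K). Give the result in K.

56.5 K

F = 10^(0.773/10) = 1.19481
T_e = (F − 1)·T₀ = (1.19481 − 1) × 290 = 56.5 K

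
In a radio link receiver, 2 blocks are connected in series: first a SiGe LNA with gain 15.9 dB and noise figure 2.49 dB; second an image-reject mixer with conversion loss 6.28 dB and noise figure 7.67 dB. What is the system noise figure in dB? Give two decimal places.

2.78 dB

Convert to linear (a loss of L dB is a gain of −L dB): F_i = 10^(NF_i/10), G_i = 10^(G_i,dB/10)
  Stage 1: F_1 = 10^(2.49/10) = 1.774, G_1 = 10^(15.9/10) = 38.90
  Stage 2: F_2 = 10^(7.67/10) = 5.848, G_2 = 10^(−6.28/10) = 0.2355
Friis cascade:
  F = 1.774 + (5.848 − 1)/38.90 = 1.899
NF = 10 log₁₀(1.899) = 2.78 dB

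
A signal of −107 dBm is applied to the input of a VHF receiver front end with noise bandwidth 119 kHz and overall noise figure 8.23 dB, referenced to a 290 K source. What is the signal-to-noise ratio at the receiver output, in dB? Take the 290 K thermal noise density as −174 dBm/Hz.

8.0 dB

Noise floor: N = −174 + 10 log₁₀(B) + NF
10 log₁₀(1.19×10⁵) = 50.76 dB
N = −174 + 50.76 + 8.23 = −115.01 dBm
SNR = P_sig − N = −107 − (−115.01) = 8.01 dB → 8.0 dB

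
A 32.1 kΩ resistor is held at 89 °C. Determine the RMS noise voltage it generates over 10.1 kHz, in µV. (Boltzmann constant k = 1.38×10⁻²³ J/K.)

T = 89 °C + 273.15 = 362.15 K
V_n = √(4kTRB)
4kTRB = 4 × 1.38×10⁻²³ × 362.15 × 3.21×10⁴ × 1.01×10⁴ = 6.48×10⁻¹² V²
V_n = √(6.48×10⁻¹²) = 2.55×10⁻⁶ V = 2.55 µV

2.55 µV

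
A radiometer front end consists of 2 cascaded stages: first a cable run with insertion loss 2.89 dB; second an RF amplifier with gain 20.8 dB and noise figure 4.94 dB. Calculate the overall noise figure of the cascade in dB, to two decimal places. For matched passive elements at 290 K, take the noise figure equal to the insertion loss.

7.83 dB

Convert to linear (a loss of L dB is a gain of −L dB): F_i = 10^(NF_i/10), G_i = 10^(G_i,dB/10)
  Stage 1: F_1 = 10^(2.89/10) = 1.945, G_1 = 10^(−2.89/10) = 0.5140
  Stage 2: F_2 = 10^(4.94/10) = 3.119, G_2 = 10^(20.8/10) = 120.2
Friis cascade:
  F = 1.945 + (3.119 − 1)/0.5140 = 6.067
NF = 10 log₁₀(6.067) = 7.83 dB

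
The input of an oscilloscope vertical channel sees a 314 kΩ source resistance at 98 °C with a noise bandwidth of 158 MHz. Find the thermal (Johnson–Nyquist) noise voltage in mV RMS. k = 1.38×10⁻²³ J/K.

T = 98 °C + 273.15 = 371.15 K
V_n = √(4kTRB)
4kTRB = 4 × 1.38×10⁻²³ × 371.15 × 3.14×10⁵ × 1.58×10⁸ = 1.02×10⁻⁶ V²
V_n = √(1.02×10⁻⁶) = 1.01×10⁻³ V = 1.01 mV

1.01 mV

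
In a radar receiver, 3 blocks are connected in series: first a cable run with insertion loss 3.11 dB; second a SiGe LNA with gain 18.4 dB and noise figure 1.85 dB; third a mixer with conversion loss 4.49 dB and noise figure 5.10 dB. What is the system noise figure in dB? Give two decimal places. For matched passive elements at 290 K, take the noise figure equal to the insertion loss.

Convert to linear (a loss of L dB is a gain of −L dB): F_i = 10^(NF_i/10), G_i = 10^(G_i,dB/10)
  Stage 1: F_1 = 10^(3.11/10) = 2.046, G_1 = 10^(−3.11/10) = 0.4887
  Stage 2: F_2 = 10^(1.85/10) = 1.531, G_2 = 10^(18.4/10) = 69.18
  Stage 3: F_3 = 10^(5.10/10) = 3.236, G_3 = 10^(−4.49/10) = 0.3556
Friis cascade:
  F = 2.046 + (1.531 − 1)/0.4887 + (3.236 − 1)/33.81 = 3.199
NF = 10 log₁₀(3.199) = 5.05 dB

5.05 dB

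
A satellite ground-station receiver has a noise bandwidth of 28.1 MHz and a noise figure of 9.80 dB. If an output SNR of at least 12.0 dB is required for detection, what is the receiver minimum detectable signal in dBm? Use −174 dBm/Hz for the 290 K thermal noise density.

−77.7 dBm

Sensitivity = −174 + 10 log₁₀(B) + NF + SNR_min
= −174 + 74.49 + 9.80 + 12.0
= −77.71 dBm → −77.7 dBm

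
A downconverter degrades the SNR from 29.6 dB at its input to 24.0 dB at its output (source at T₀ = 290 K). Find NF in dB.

5.6 dB

NF (dB) = SNR_in(dB) − SNR_out(dB) when the source is at T₀
NF = 29.6 − 24.0 = 5.6 dB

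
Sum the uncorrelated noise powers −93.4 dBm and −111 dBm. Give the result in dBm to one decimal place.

Convert to linear, add, convert back:
P₁ = 4.57×10⁻¹³ W, P₂ = 7.94×10⁻¹⁵ W
P_tot = 4.65×10⁻¹³ W → 10 log₁₀(P_tot / 10⁻³) = −93.3 dBm

−93.3 dBm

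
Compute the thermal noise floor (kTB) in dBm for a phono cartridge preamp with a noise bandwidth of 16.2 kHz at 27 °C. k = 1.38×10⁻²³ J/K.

T = 27 °C + 273.15 = 300.15 K
P_n = kTB = 1.38×10⁻²³ × 300.15 × 1.62×10⁴ = 6.71×10⁻¹⁷ W
In dBm: 10 log₁₀(6.71×10⁻¹⁷ / 10⁻³) = −131.7 dBm

−131.7 dBm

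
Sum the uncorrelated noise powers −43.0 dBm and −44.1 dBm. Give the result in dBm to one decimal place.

−40.5 dBm

Convert to linear, add, convert back:
P₁ = 5.01×10⁻⁸ W, P₂ = 3.89×10⁻⁸ W
P_tot = 8.90×10⁻⁸ W → 10 log₁₀(P_tot / 10⁻³) = −40.5 dBm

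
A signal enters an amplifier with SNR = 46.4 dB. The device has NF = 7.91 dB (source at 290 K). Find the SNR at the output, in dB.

38.49 dB

By definition F = SNR_in/SNR_out, so in dB: SNR_out = SNR_in − NF
SNR_out = 46.4 − 7.91 = 38.49 dB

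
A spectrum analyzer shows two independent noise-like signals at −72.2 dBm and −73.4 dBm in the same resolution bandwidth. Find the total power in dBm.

Convert to linear, add, convert back:
P₁ = 6.03×10⁻¹¹ W, P₂ = 4.57×10⁻¹¹ W
P_tot = 1.06×10⁻¹⁰ W → 10 log₁₀(P_tot / 10⁻³) = −69.7 dBm

−69.7 dBm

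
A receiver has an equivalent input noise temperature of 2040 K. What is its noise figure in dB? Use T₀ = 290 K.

9.05 dB

F = 1 + T_e/T₀ = 1 + 2040/290 = 8.03448
NF = 10 log₁₀(8.03448) = 9.05 dB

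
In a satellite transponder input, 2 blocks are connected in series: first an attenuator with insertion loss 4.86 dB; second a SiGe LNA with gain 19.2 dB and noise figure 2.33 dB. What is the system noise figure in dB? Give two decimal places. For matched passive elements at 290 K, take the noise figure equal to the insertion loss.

7.19 dB

Convert to linear (a loss of L dB is a gain of −L dB): F_i = 10^(NF_i/10), G_i = 10^(G_i,dB/10)
  Stage 1: F_1 = 10^(4.86/10) = 3.062, G_1 = 10^(−4.86/10) = 0.3266
  Stage 2: F_2 = 10^(2.33/10) = 1.710, G_2 = 10^(19.2/10) = 83.18
Friis cascade:
  F = 3.062 + (1.710 − 1)/0.3266 = 5.236
NF = 10 log₁₀(5.236) = 7.19 dB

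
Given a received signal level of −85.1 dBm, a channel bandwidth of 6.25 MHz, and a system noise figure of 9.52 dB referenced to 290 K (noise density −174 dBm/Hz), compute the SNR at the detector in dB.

Noise floor: N = −174 + 10 log₁₀(B) + NF
10 log₁₀(6.25×10⁶) = 67.96 dB
N = −174 + 67.96 + 9.52 = −96.52 dBm
SNR = P_sig − N = −85.1 − (−96.52) = 11.42 dB → 11.4 dB

11.4 dB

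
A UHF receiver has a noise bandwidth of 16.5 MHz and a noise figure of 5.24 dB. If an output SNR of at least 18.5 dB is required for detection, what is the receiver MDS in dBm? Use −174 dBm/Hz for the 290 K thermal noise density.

Sensitivity = −174 + 10 log₁₀(B) + NF + SNR_min
= −174 + 72.17 + 5.24 + 18.5
= −78.09 dBm → −78.1 dBm

−78.1 dBm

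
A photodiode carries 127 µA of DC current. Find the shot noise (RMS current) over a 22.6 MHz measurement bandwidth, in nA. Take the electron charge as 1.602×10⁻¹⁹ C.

I_n = √(2qI·B)
2qI·B = 2 × 1.602×10⁻¹⁹ × 1.27×10⁻⁴ × 2.26×10⁷ = 9.20×10⁻¹⁶ A²
I_n = √(9.20×10⁻¹⁶) = 3.03×10⁻⁸ A = 30.3 nA

30.3 nA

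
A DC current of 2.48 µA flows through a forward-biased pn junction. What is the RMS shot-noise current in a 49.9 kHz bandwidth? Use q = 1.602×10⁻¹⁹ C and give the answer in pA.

I_n = √(2qI·B)
2qI·B = 2 × 1.602×10⁻¹⁹ × 2.48×10⁻⁶ × 4.99×10⁴ = 3.97×10⁻²⁰ A²
I_n = √(3.97×10⁻²⁰) = 1.99×10⁻¹⁰ A = 199 pA

199 pA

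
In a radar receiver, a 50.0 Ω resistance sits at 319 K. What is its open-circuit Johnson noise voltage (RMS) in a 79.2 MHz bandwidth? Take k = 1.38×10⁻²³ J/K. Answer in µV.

V_n = √(4kTRB)
4kTRB = 4 × 1.38×10⁻²³ × 319 × 5.00×10¹ × 7.92×10⁷ = 6.97×10⁻¹¹ V²
V_n = √(6.97×10⁻¹¹) = 8.35×10⁻⁶ V = 8.35 µV

8.35 µV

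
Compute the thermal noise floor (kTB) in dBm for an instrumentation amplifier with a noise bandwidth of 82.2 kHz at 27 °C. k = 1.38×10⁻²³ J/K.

−124.7 dBm

T = 27 °C + 273.15 = 300.15 K
P_n = kTB = 1.38×10⁻²³ × 300.15 × 8.22×10⁴ = 3.40×10⁻¹⁶ W
In dBm: 10 log₁₀(3.40×10⁻¹⁶ / 10⁻³) = −124.7 dBm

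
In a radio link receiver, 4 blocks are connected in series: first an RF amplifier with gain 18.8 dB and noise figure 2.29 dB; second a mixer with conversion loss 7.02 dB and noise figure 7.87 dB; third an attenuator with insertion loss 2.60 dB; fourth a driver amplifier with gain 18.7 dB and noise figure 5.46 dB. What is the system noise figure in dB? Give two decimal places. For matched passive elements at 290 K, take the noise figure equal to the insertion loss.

Convert to linear (a loss of L dB is a gain of −L dB): F_i = 10^(NF_i/10), G_i = 10^(G_i,dB/10)
  Stage 1: F_1 = 10^(2.29/10) = 1.694, G_1 = 10^(18.8/10) = 75.86
  Stage 2: F_2 = 10^(7.87/10) = 6.124, G_2 = 10^(−7.02/10) = 0.1986
  Stage 3: F_3 = 10^(2.60/10) = 1.820, G_3 = 10^(−2.60/10) = 0.5495
  Stage 4: F_4 = 10^(5.46/10) = 3.516, G_4 = 10^(18.7/10) = 74.13
Friis cascade:
  F = 1.694 + (6.124 − 1)/75.86 + (1.820 − 1)/15.07 + (3.516 − 1)/8.279 = 2.120
NF = 10 log₁₀(2.120) = 3.26 dB

3.26 dB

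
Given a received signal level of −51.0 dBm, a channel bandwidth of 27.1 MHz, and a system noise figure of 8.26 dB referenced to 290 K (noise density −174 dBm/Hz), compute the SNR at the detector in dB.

40.4 dB

Noise floor: N = −174 + 10 log₁₀(B) + NF
10 log₁₀(2.71×10⁷) = 74.33 dB
N = −174 + 74.33 + 8.26 = −91.41 dBm
SNR = P_sig − N = −51.0 − (−91.41) = 40.41 dB → 40.4 dB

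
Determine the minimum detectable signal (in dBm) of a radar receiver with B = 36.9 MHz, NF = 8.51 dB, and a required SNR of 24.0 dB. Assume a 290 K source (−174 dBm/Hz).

−65.8 dBm

Sensitivity = −174 + 10 log₁₀(B) + NF + SNR_min
= −174 + 75.67 + 8.51 + 24.0
= −65.82 dBm → −65.8 dBm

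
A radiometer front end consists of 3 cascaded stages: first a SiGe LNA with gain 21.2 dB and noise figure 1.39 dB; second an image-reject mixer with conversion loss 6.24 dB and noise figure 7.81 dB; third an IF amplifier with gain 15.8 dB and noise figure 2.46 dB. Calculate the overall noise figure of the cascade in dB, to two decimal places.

1.58 dB

Convert to linear (a loss of L dB is a gain of −L dB): F_i = 10^(NF_i/10), G_i = 10^(G_i,dB/10)
  Stage 1: F_1 = 10^(1.39/10) = 1.377, G_1 = 10^(21.2/10) = 131.8
  Stage 2: F_2 = 10^(7.81/10) = 6.039, G_2 = 10^(−6.24/10) = 0.2377
  Stage 3: F_3 = 10^(2.46/10) = 1.762, G_3 = 10^(15.8/10) = 38.02
Friis cascade:
  F = 1.377 + (6.039 − 1)/131.8 + (1.762 − 1)/31.33 = 1.440
NF = 10 log₁₀(1.440) = 1.58 dB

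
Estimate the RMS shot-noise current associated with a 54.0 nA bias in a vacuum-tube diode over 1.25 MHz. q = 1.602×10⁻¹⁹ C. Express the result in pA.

147 pA

I_n = √(2qI·B)
2qI·B = 2 × 1.602×10⁻¹⁹ × 5.40×10⁻⁸ × 1.25×10⁶ = 2.16×10⁻²⁰ A²
I_n = √(2.16×10⁻²⁰) = 1.47×10⁻¹⁰ A = 147 pA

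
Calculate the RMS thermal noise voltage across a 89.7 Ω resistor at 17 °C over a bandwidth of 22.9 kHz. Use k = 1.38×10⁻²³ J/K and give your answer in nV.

T = 17 °C + 273.15 = 290.15 K
V_n = √(4kTRB)
4kTRB = 4 × 1.38×10⁻²³ × 290.15 × 8.97×10¹ × 2.29×10⁴ = 3.29×10⁻¹⁴ V²
V_n = √(3.29×10⁻¹⁴) = 1.81×10⁻⁷ V = 181 nV

181 nV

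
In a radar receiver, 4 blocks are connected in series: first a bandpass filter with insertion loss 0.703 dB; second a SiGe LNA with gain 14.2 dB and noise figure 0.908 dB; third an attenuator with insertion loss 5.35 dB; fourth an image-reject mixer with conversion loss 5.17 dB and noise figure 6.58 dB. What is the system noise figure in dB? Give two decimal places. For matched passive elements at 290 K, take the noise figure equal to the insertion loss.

3.23 dB

Convert to linear (a loss of L dB is a gain of −L dB): F_i = 10^(NF_i/10), G_i = 10^(G_i,dB/10)
  Stage 1: F_1 = 10^(0.703/10) = 1.176, G_1 = 10^(−0.703/10) = 0.8506
  Stage 2: F_2 = 10^(0.908/10) = 1.233, G_2 = 10^(14.2/10) = 26.30
  Stage 3: F_3 = 10^(5.35/10) = 3.428, G_3 = 10^(−5.35/10) = 0.2917
  Stage 4: F_4 = 10^(6.58/10) = 4.550, G_4 = 10^(−5.17/10) = 0.3041
Friis cascade:
  F = 1.176 + (1.233 − 1)/0.8506 + (3.428 − 1)/22.37 + (4.550 − 1)/6.527 = 2.102
NF = 10 log₁₀(2.102) = 3.23 dB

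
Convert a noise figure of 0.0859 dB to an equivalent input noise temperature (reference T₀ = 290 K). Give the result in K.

F = 10^(0.0859/10) = 1.01998
T_e = (F − 1)·T₀ = (1.01998 − 1) × 290 = 5.79 K

5.79 K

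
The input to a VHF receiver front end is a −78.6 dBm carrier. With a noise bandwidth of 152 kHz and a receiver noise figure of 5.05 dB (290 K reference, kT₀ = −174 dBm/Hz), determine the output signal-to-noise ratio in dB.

Noise floor: N = −174 + 10 log₁₀(B) + NF
10 log₁₀(1.52×10⁵) = 51.82 dB
N = −174 + 51.82 + 5.05 = −117.13 dBm
SNR = P_sig − N = −78.6 − (−117.13) = 38.53 dB → 38.5 dB

38.5 dB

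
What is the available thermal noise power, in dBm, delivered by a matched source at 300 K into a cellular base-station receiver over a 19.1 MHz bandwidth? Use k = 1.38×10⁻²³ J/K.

−101.0 dBm

P_n = kTB = 1.38×10⁻²³ × 300 × 1.91×10⁷ = 7.91×10⁻¹⁴ W
In dBm: 10 log₁₀(7.91×10⁻¹⁴ / 10⁻³) = −101.0 dBm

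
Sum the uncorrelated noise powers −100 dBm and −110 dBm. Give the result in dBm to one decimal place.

−99.6 dBm

Convert to linear, add, convert back:
P₁ = 1.00×10⁻¹³ W, P₂ = 1.00×10⁻¹⁴ W
P_tot = 1.10×10⁻¹³ W → 10 log₁₀(P_tot / 10⁻³) = −99.6 dBm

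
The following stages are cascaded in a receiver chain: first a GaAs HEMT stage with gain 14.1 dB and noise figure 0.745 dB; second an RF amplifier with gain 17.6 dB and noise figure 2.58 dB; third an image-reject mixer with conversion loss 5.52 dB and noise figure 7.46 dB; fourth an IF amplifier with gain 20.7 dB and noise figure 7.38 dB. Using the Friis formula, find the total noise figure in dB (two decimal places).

0.91 dB

Convert to linear (a loss of L dB is a gain of −L dB): F_i = 10^(NF_i/10), G_i = 10^(G_i,dB/10)
  Stage 1: F_1 = 10^(0.745/10) = 1.187, G_1 = 10^(14.1/10) = 25.70
  Stage 2: F_2 = 10^(2.58/10) = 1.811, G_2 = 10^(17.6/10) = 57.54
  Stage 3: F_3 = 10^(7.46/10) = 5.572, G_3 = 10^(−5.52/10) = 0.2805
  Stage 4: F_4 = 10^(7.38/10) = 5.470, G_4 = 10^(20.7/10) = 117.5
Friis cascade:
  F = 1.187 + (1.811 − 1)/25.70 + (5.572 − 1)/1479 + (5.470 − 1)/415.0 = 1.233
NF = 10 log₁₀(1.233) = 0.91 dB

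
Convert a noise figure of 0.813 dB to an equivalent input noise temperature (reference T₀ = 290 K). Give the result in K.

F = 10^(0.813/10) = 1.20587
T_e = (F − 1)·T₀ = (1.20587 − 1) × 290 = 59.7 K

59.7 K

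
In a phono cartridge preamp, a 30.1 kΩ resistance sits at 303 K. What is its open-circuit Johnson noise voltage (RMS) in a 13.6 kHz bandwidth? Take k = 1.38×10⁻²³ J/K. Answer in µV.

V_n = √(4kTRB)
4kTRB = 4 × 1.38×10⁻²³ × 303 × 3.01×10⁴ × 1.36×10⁴ = 6.85×10⁻¹² V²
V_n = √(6.85×10⁻¹²) = 2.62×10⁻⁶ V = 2.62 µV

2.62 µV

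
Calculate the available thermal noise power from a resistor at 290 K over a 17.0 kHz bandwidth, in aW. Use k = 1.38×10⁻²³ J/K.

P_n = kTB = 1.38×10⁻²³ × 290 × 1.70×10⁴ = 6.80×10⁻¹⁷ W = 68.0 aW

68.0 aW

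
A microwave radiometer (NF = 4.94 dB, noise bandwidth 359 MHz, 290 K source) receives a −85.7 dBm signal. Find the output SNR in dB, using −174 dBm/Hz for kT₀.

−2.2 dB

Noise floor: N = −174 + 10 log₁₀(B) + NF
10 log₁₀(3.59×10⁸) = 85.55 dB
N = −174 + 85.55 + 4.94 = −83.51 dBm
SNR = P_sig − N = −85.7 − (−83.51) = −2.19 dB → −2.2 dB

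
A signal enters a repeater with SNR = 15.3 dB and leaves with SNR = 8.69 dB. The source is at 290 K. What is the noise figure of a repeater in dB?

NF (dB) = SNR_in(dB) − SNR_out(dB) when the source is at T₀
NF = 15.3 − 8.69 = 6.61 dB

6.61 dB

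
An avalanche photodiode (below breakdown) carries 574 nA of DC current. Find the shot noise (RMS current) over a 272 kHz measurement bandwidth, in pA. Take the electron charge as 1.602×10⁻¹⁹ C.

I_n = √(2qI·B)
2qI·B = 2 × 1.602×10⁻¹⁹ × 5.74×10⁻⁷ × 2.72×10⁵ = 5.00×10⁻²⁰ A²
I_n = √(5.00×10⁻²⁰) = 2.24×10⁻¹⁰ A = 224 pA

224 pA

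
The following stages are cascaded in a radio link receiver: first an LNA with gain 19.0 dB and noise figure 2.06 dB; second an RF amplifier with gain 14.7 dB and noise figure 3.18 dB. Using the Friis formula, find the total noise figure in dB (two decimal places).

Convert to linear (a loss of L dB is a gain of −L dB): F_i = 10^(NF_i/10), G_i = 10^(G_i,dB/10)
  Stage 1: F_1 = 10^(2.06/10) = 1.607, G_1 = 10^(19.0/10) = 79.43
  Stage 2: F_2 = 10^(3.18/10) = 2.080, G_2 = 10^(14.7/10) = 29.51
Friis cascade:
  F = 1.607 + (2.080 − 1)/79.43 = 1.621
NF = 10 log₁₀(1.621) = 2.10 dB

2.10 dB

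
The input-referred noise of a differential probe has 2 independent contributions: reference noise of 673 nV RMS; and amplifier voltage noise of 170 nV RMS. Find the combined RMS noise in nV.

694 nV

Uncorrelated sources add in power (mean-square): V_tot = √(ΣV_i²)
V_tot = √[(6.73×10⁻⁷)² + (1.70×10⁻⁷)²] = 6.94×10⁻⁷ V = 694 nV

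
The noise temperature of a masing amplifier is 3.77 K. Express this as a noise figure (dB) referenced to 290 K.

0.056 dB

F = 1 + T_e/T₀ = 1 + 3.77/290 = 1.013
NF = 10 log₁₀(1.013) = 0.056 dB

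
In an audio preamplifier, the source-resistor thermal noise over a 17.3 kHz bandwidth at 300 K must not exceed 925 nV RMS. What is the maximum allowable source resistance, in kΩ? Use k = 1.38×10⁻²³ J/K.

2.99 kΩ

Johnson–Nyquist: V_n = √(4kTRB) ⇒ R = V_n² / (4kTB)
4kTB = 4 × 1.38×10⁻²³ × 300 × 1.73×10⁴ = 2.86×10⁻¹⁶
R = (9.25×10⁻⁷)² / 2.86×10⁻¹⁶ = 2.99×10³ Ω = 2.99 kΩ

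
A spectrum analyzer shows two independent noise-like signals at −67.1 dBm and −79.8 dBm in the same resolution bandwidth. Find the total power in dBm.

Convert to linear, add, convert back:
P₁ = 1.95×10⁻¹⁰ W, P₂ = 1.05×10⁻¹¹ W
P_tot = 2.05×10⁻¹⁰ W → 10 log₁₀(P_tot / 10⁻³) = −66.9 dBm

−66.9 dBm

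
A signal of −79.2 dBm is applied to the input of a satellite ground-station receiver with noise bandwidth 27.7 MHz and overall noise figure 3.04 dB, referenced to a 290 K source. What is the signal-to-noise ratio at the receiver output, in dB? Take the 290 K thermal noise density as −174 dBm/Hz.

Noise floor: N = −174 + 10 log₁₀(B) + NF
10 log₁₀(2.77×10⁷) = 74.42 dB
N = −174 + 74.42 + 3.04 = −96.54 dBm
SNR = P_sig − N = −79.2 − (−96.54) = 17.34 dB → 17.3 dB

17.3 dB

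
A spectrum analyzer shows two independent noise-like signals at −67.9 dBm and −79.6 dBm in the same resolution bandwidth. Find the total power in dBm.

−67.6 dBm

Convert to linear, add, convert back:
P₁ = 1.62×10⁻¹⁰ W, P₂ = 1.10×10⁻¹¹ W
P_tot = 1.73×10⁻¹⁰ W → 10 log₁₀(P_tot / 10⁻³) = −67.6 dBm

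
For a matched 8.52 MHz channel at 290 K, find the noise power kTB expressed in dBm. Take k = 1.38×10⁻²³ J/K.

−104.7 dBm

P_n = kTB = 1.38×10⁻²³ × 290 × 8.52×10⁶ = 3.41×10⁻¹⁴ W
In dBm: 10 log₁₀(3.41×10⁻¹⁴ / 10⁻³) = −104.7 dBm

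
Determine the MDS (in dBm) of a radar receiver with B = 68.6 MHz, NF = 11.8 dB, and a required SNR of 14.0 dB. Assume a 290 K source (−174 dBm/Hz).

Sensitivity = −174 + 10 log₁₀(B) + NF + SNR_min
= −174 + 78.36 + 11.8 + 14.0
= −69.84 dBm → −69.8 dBm

−69.8 dBm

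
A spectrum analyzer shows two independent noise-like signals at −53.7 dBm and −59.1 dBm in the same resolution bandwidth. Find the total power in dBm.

Convert to linear, add, convert back:
P₁ = 4.27×10⁻⁹ W, P₂ = 1.23×10⁻⁹ W
P_tot = 5.50×10⁻⁹ W → 10 log₁₀(P_tot / 10⁻³) = −52.6 dBm

−52.6 dBm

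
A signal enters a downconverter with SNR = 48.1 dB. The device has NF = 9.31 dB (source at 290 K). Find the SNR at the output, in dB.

By definition F = SNR_in/SNR_out, so in dB: SNR_out = SNR_in − NF
SNR_out = 48.1 − 9.31 = 38.79 dB

38.79 dB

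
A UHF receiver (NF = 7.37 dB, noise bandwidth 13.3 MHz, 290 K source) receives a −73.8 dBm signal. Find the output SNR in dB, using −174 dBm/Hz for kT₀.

Noise floor: N = −174 + 10 log₁₀(B) + NF
10 log₁₀(1.33×10⁷) = 71.24 dB
N = −174 + 71.24 + 7.37 = −95.39 dBm
SNR = P_sig − N = −73.8 − (−95.39) = 21.59 dB → 21.6 dB

21.6 dB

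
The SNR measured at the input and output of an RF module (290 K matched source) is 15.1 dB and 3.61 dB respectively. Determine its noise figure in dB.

11.49 dB

NF (dB) = SNR_in(dB) − SNR_out(dB) when the source is at T₀
NF = 15.1 − 3.61 = 11.49 dB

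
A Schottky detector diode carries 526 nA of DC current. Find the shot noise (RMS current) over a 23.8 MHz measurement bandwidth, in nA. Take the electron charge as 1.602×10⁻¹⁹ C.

2.00 nA

I_n = √(2qI·B)
2qI·B = 2 × 1.602×10⁻¹⁹ × 5.26×10⁻⁷ × 2.38×10⁷ = 4.01×10⁻¹⁸ A²
I_n = √(4.01×10⁻¹⁸) = 2.00×10⁻⁹ A = 2.00 nA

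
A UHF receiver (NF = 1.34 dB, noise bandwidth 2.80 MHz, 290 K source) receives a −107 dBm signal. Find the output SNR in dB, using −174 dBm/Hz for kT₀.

Noise floor: N = −174 + 10 log₁₀(B) + NF
10 log₁₀(2.80×10⁶) = 64.47 dB
N = −174 + 64.47 + 1.34 = −108.19 dBm
SNR = P_sig − N = −107 − (−108.19) = 1.19 dB → 1.2 dB

1.2 dB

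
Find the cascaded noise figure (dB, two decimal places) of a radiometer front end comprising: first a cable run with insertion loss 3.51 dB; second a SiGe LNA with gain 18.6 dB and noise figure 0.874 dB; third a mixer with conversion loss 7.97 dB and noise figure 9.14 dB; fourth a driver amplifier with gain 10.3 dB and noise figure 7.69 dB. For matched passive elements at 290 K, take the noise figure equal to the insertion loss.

Convert to linear (a loss of L dB is a gain of −L dB): F_i = 10^(NF_i/10), G_i = 10^(G_i,dB/10)
  Stage 1: F_1 = 10^(3.51/10) = 2.244, G_1 = 10^(−3.51/10) = 0.4457
  Stage 2: F_2 = 10^(0.874/10) = 1.223, G_2 = 10^(18.6/10) = 72.44
  Stage 3: F_3 = 10^(9.14/10) = 8.204, G_3 = 10^(−7.97/10) = 0.1596
  Stage 4: F_4 = 10^(7.69/10) = 5.875, G_4 = 10^(10.3/10) = 10.72
Friis cascade:
  F = 2.244 + (1.223 − 1)/0.4457 + (8.204 − 1)/32.28 + (5.875 − 1)/5.152 = 3.913
NF = 10 log₁₀(3.913) = 5.93 dB

5.93 dB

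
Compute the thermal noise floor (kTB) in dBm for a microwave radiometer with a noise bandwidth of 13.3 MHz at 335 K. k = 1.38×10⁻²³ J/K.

P_n = kTB = 1.38×10⁻²³ × 335 × 1.33×10⁷ = 6.15×10⁻¹⁴ W
In dBm: 10 log₁₀(6.15×10⁻¹⁴ / 10⁻³) = −102.1 dBm

−102.1 dBm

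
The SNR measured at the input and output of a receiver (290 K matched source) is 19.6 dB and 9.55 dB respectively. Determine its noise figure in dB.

10.05 dB

NF (dB) = SNR_in(dB) − SNR_out(dB) when the source is at T₀
NF = 19.6 − 9.55 = 10.05 dB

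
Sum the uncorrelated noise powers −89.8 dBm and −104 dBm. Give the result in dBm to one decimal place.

Convert to linear, add, convert back:
P₁ = 1.05×10⁻¹² W, P₂ = 3.98×10⁻¹⁴ W
P_tot = 1.09×10⁻¹² W → 10 log₁₀(P_tot / 10⁻³) = −89.6 dBm

−89.6 dBm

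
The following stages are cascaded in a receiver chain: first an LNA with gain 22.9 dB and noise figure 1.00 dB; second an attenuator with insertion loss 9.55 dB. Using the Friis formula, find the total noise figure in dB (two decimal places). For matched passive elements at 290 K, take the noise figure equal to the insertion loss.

Convert to linear (a loss of L dB is a gain of −L dB): F_i = 10^(NF_i/10), G_i = 10^(G_i,dB/10)
  Stage 1: F_1 = 10^(1.00/10) = 1.259, G_1 = 10^(22.9/10) = 195.0
  Stage 2: F_2 = 10^(9.55/10) = 9.016, G_2 = 10^(−9.55/10) = 0.1109
Friis cascade:
  F = 1.259 + (9.016 − 1)/195.0 = 1.300
NF = 10 log₁₀(1.300) = 1.14 dB

1.14 dB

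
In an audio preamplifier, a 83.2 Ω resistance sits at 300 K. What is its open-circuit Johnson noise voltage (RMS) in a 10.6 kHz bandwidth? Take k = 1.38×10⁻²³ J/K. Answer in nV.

V_n = √(4kTRB)
4kTRB = 4 × 1.38×10⁻²³ × 300 × 8.32×10¹ × 1.06×10⁴ = 1.46×10⁻¹⁴ V²
V_n = √(1.46×10⁻¹⁴) = 1.21×10⁻⁷ V = 121 nV

121 nV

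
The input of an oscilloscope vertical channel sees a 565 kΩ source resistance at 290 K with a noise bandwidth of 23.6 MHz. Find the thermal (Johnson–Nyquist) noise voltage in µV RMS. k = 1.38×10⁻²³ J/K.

462 µV

V_n = √(4kTRB)
4kTRB = 4 × 1.38×10⁻²³ × 290 × 5.65×10⁵ × 2.36×10⁷ = 2.13×10⁻⁷ V²
V_n = √(2.13×10⁻⁷) = 4.62×10⁻⁴ V = 462 µV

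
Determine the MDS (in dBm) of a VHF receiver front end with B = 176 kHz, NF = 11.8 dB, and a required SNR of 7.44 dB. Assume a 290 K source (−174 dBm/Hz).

−102.3 dBm

Sensitivity = −174 + 10 log₁₀(B) + NF + SNR_min
= −174 + 52.46 + 11.8 + 7.44
= −102.30 dBm → −102.3 dBm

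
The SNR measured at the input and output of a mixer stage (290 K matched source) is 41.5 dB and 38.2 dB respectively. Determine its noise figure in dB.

3.3 dB

NF (dB) = SNR_in(dB) − SNR_out(dB) when the source is at T₀
NF = 41.5 − 38.2 = 3.3 dB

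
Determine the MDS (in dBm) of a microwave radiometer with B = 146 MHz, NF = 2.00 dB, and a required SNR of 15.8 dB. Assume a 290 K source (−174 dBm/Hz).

−74.6 dBm

Sensitivity = −174 + 10 log₁₀(B) + NF + SNR_min
= −174 + 81.64 + 2.00 + 15.8
= −74.56 dBm → −74.6 dBm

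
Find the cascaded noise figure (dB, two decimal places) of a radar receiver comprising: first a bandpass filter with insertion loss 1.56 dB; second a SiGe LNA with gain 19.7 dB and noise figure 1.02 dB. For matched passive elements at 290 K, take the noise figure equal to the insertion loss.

2.58 dB

Convert to linear (a loss of L dB is a gain of −L dB): F_i = 10^(NF_i/10), G_i = 10^(G_i,dB/10)
  Stage 1: F_1 = 10^(1.56/10) = 1.432, G_1 = 10^(−1.56/10) = 0.6982
  Stage 2: F_2 = 10^(1.02/10) = 1.265, G_2 = 10^(19.7/10) = 93.33
Friis cascade:
  F = 1.432 + (1.265 − 1)/0.6982 = 1.811
NF = 10 log₁₀(1.811) = 2.58 dB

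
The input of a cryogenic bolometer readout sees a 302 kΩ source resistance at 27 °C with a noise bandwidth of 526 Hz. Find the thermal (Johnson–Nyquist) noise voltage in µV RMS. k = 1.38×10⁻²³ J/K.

T = 27 °C + 273.15 = 300.15 K
V_n = √(4kTRB)
4kTRB = 4 × 1.38×10⁻²³ × 300.15 × 3.02×10⁵ × 5.26×10² = 2.63×10⁻¹² V²
V_n = √(2.63×10⁻¹²) = 1.62×10⁻⁶ V = 1.62 µV

1.62 µV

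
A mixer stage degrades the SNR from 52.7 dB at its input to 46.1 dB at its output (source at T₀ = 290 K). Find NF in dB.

6.6 dB

NF (dB) = SNR_in(dB) − SNR_out(dB) when the source is at T₀
NF = 52.7 − 46.1 = 6.6 dB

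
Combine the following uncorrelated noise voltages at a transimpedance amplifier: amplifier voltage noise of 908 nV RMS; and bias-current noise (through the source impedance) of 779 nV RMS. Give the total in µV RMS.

Uncorrelated sources add in power (mean-square): V_tot = √(ΣV_i²)
V_tot = √[(9.08×10⁻⁷)² + (7.79×10⁻⁷)²] = 1.20×10⁻⁶ V = 1.20 µV

1.20 µV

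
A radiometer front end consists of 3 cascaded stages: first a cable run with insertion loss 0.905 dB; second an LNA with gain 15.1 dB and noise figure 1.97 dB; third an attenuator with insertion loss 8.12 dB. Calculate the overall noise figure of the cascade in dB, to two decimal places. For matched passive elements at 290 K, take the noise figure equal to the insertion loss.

3.32 dB

Convert to linear (a loss of L dB is a gain of −L dB): F_i = 10^(NF_i/10), G_i = 10^(G_i,dB/10)
  Stage 1: F_1 = 10^(0.905/10) = 1.232, G_1 = 10^(−0.905/10) = 0.8119
  Stage 2: F_2 = 10^(1.97/10) = 1.574, G_2 = 10^(15.1/10) = 32.36
  Stage 3: F_3 = 10^(8.12/10) = 6.486, G_3 = 10^(−8.12/10) = 0.1542
Friis cascade:
  F = 1.232 + (1.574 − 1)/0.8119 + (6.486 − 1)/26.27 = 2.147
NF = 10 log₁₀(2.147) = 3.32 dB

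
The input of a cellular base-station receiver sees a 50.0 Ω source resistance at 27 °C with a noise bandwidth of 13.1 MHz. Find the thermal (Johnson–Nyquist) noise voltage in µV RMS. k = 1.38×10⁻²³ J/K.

T = 27 °C + 273.15 = 300.15 K
V_n = √(4kTRB)
4kTRB = 4 × 1.38×10⁻²³ × 300.15 × 5.00×10¹ × 1.31×10⁷ = 1.09×10⁻¹¹ V²
V_n = √(1.09×10⁻¹¹) = 3.29×10⁻⁶ V = 3.29 µV

3.29 µV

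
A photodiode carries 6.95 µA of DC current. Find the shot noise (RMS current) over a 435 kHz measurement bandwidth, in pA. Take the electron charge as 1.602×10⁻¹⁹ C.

984 pA

I_n = √(2qI·B)
2qI·B = 2 × 1.602×10⁻¹⁹ × 6.95×10⁻⁶ × 4.35×10⁵ = 9.69×10⁻¹⁹ A²
I_n = √(9.69×10⁻¹⁹) = 9.84×10⁻¹⁰ A = 984 pA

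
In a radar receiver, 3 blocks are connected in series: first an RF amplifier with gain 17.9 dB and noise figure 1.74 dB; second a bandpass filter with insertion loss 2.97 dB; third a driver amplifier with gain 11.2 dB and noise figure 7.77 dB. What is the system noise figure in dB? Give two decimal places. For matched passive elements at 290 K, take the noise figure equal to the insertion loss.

2.22 dB

Convert to linear (a loss of L dB is a gain of −L dB): F_i = 10^(NF_i/10), G_i = 10^(G_i,dB/10)
  Stage 1: F_1 = 10^(1.74/10) = 1.493, G_1 = 10^(17.9/10) = 61.66
  Stage 2: F_2 = 10^(2.97/10) = 1.982, G_2 = 10^(−2.97/10) = 0.5047
  Stage 3: F_3 = 10^(7.77/10) = 5.984, G_3 = 10^(11.2/10) = 13.18
Friis cascade:
  F = 1.493 + (1.982 − 1)/61.66 + (5.984 − 1)/31.12 = 1.669
NF = 10 log₁₀(1.669) = 2.22 dB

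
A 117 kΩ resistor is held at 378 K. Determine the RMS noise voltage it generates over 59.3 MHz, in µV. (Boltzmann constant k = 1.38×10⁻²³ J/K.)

V_n = √(4kTRB)
4kTRB = 4 × 1.38×10⁻²³ × 378 × 1.17×10⁵ × 5.93×10⁷ = 1.45×10⁻⁷ V²
V_n = √(1.45×10⁻⁷) = 3.80×10⁻⁴ V = 380 µV

380 µV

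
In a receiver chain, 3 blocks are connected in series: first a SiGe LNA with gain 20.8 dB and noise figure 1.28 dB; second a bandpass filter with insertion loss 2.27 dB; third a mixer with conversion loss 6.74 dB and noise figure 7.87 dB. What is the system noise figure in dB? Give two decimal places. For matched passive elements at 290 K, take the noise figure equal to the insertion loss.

Convert to linear (a loss of L dB is a gain of −L dB): F_i = 10^(NF_i/10), G_i = 10^(G_i,dB/10)
  Stage 1: F_1 = 10^(1.28/10) = 1.343, G_1 = 10^(20.8/10) = 120.2
  Stage 2: F_2 = 10^(2.27/10) = 1.687, G_2 = 10^(−2.27/10) = 0.5929
  Stage 3: F_3 = 10^(7.87/10) = 6.124, G_3 = 10^(−6.74/10) = 0.2118
Friis cascade:
  F = 1.343 + (1.687 − 1)/120.2 + (6.124 − 1)/71.29 = 1.420
NF = 10 log₁₀(1.420) = 1.52 dB

1.52 dB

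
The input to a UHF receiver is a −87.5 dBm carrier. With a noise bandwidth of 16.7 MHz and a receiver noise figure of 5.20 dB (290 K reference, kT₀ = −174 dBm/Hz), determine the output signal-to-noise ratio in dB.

9.1 dB

Noise floor: N = −174 + 10 log₁₀(B) + NF
10 log₁₀(1.67×10⁷) = 72.23 dB
N = −174 + 72.23 + 5.20 = −96.57 dBm
SNR = P_sig − N = −87.5 − (−96.57) = 9.07 dB → 9.1 dB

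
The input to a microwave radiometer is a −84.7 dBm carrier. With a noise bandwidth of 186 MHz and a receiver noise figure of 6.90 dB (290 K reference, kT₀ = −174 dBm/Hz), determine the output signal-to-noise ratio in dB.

−0.3 dB

Noise floor: N = −174 + 10 log₁₀(B) + NF
10 log₁₀(1.86×10⁸) = 82.7 dB
N = −174 + 82.7 + 6.90 = −84.40 dBm
SNR = P_sig − N = −84.7 − (−84.40) = −0.30 dB → −0.3 dB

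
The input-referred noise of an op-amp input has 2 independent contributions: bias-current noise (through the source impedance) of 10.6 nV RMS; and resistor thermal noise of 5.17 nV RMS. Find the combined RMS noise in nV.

Uncorrelated sources add in power (mean-square): V_tot = √(ΣV_i²)
V_tot = √[(1.06×10⁻⁸)² + (5.17×10⁻⁹)²] = 1.18×10⁻⁸ V = 11.8 nV

11.8 nV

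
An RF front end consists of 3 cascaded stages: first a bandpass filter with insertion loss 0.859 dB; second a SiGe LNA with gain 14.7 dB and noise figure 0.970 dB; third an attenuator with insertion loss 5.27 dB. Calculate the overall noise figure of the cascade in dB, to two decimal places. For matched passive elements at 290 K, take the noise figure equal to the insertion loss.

Convert to linear (a loss of L dB is a gain of −L dB): F_i = 10^(NF_i/10), G_i = 10^(G_i,dB/10)
  Stage 1: F_1 = 10^(0.859/10) = 1.219, G_1 = 10^(−0.859/10) = 0.8205
  Stage 2: F_2 = 10^(0.970/10) = 1.250, G_2 = 10^(14.7/10) = 29.51
  Stage 3: F_3 = 10^(5.27/10) = 3.365, G_3 = 10^(−5.27/10) = 0.2972
Friis cascade:
  F = 1.219 + (1.250 − 1)/0.8205 + (3.365 − 1)/24.22 = 1.621
NF = 10 log₁₀(1.621) = 2.10 dB

2.10 dB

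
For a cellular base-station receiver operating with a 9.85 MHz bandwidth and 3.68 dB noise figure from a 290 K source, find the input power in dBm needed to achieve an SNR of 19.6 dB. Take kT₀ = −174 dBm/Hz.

−80.8 dBm

Sensitivity = −174 + 10 log₁₀(B) + NF + SNR_min
= −174 + 69.93 + 3.68 + 19.6
= −80.79 dBm → −80.8 dBm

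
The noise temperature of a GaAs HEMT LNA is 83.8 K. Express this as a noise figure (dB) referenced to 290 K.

1.10 dB

F = 1 + T_e/T₀ = 1 + 83.8/290 = 1.28897
NF = 10 log₁₀(1.28897) = 1.10 dB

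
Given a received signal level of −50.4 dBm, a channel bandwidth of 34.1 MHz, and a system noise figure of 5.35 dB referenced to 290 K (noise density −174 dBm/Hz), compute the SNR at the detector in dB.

42.9 dB

Noise floor: N = −174 + 10 log₁₀(B) + NF
10 log₁₀(3.41×10⁷) = 75.33 dB
N = −174 + 75.33 + 5.35 = −93.32 dBm
SNR = P_sig − N = −50.4 − (−93.32) = 42.92 dB → 42.9 dB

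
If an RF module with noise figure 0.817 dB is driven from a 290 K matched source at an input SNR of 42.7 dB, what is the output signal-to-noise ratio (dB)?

By definition F = SNR_in/SNR_out, so in dB: SNR_out = SNR_in − NF
SNR_out = 42.7 − 0.817 = 41.883 dB

41.883 dB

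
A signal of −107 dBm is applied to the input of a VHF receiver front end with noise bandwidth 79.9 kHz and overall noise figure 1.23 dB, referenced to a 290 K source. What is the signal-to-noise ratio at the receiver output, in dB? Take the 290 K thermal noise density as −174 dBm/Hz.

Noise floor: N = −174 + 10 log₁₀(B) + NF
10 log₁₀(7.99×10⁴) = 49.03 dB
N = −174 + 49.03 + 1.23 = −123.74 dBm
SNR = P_sig − N = −107 − (−123.74) = 16.74 dB → 16.7 dB

16.7 dB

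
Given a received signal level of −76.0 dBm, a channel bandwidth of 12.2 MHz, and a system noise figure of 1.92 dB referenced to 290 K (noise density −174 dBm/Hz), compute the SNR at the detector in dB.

25.2 dB

Noise floor: N = −174 + 10 log₁₀(B) + NF
10 log₁₀(1.22×10⁷) = 70.86 dB
N = −174 + 70.86 + 1.92 = −101.22 dBm
SNR = P_sig − N = −76.0 − (−101.22) = 25.22 dB → 25.2 dB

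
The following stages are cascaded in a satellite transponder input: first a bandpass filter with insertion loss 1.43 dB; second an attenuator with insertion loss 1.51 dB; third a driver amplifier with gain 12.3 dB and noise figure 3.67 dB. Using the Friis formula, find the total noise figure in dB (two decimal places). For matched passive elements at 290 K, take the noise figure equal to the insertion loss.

Convert to linear (a loss of L dB is a gain of −L dB): F_i = 10^(NF_i/10), G_i = 10^(G_i,dB/10)
  Stage 1: F_1 = 10^(1.43/10) = 1.390, G_1 = 10^(−1.43/10) = 0.7194
  Stage 2: F_2 = 10^(1.51/10) = 1.416, G_2 = 10^(−1.51/10) = 0.7063
  Stage 3: F_3 = 10^(3.67/10) = 2.328, G_3 = 10^(12.3/10) = 16.98
Friis cascade:
  F = 1.390 + (1.416 − 1)/0.7194 + (2.328 − 1)/0.5082 = 4.581
NF = 10 log₁₀(4.581) = 6.61 dB

6.61 dB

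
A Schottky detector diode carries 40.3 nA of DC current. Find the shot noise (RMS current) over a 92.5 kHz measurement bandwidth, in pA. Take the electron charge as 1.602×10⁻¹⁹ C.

34.6 pA

I_n = √(2qI·B)
2qI·B = 2 × 1.602×10⁻¹⁹ × 4.03×10⁻⁸ × 9.25×10⁴ = 1.19×10⁻²¹ A²
I_n = √(1.19×10⁻²¹) = 3.46×10⁻¹¹ A = 34.6 pA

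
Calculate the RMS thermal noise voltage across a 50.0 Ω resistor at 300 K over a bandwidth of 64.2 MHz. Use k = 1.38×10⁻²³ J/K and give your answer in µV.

7.29 µV

V_n = √(4kTRB)
4kTRB = 4 × 1.38×10⁻²³ × 300 × 5.00×10¹ × 6.42×10⁷ = 5.32×10⁻¹¹ V²
V_n = √(5.32×10⁻¹¹) = 7.29×10⁻⁶ V = 7.29 µV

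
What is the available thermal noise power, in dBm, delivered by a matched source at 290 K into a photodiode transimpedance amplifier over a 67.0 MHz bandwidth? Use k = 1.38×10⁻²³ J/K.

P_n = kTB = 1.38×10⁻²³ × 290 × 6.70×10⁷ = 2.68×10⁻¹³ W
In dBm: 10 log₁₀(2.68×10⁻¹³ / 10⁻³) = −95.7 dBm

−95.7 dBm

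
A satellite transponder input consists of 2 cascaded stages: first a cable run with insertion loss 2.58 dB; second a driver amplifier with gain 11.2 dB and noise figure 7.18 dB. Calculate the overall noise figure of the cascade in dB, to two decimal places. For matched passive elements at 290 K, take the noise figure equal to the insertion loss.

9.76 dB

Convert to linear (a loss of L dB is a gain of −L dB): F_i = 10^(NF_i/10), G_i = 10^(G_i,dB/10)
  Stage 1: F_1 = 10^(2.58/10) = 1.811, G_1 = 10^(−2.58/10) = 0.5521
  Stage 2: F_2 = 10^(7.18/10) = 5.224, G_2 = 10^(11.2/10) = 13.18
Friis cascade:
  F = 1.811 + (5.224 − 1)/0.5521 = 9.462
NF = 10 log₁₀(9.462) = 9.76 dB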